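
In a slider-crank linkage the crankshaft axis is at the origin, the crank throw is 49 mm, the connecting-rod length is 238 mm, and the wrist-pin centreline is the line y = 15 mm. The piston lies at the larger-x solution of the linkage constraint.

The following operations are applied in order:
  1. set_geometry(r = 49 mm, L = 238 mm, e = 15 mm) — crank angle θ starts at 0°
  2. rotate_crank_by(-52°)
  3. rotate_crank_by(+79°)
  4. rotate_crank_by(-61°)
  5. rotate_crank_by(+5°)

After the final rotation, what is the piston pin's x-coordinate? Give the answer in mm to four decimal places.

set_geometry: r = 49 mm, L = 238 mm, e = 15 mm; θ ← 0°
rotate_crank_by(-52°): θ ← 0° -52° = -52°
rotate_crank_by(+79°): θ ← -52° +79° = 27°
rotate_crank_by(-61°): θ ← 27° -61° = -34°
rotate_crank_by(+5°): θ ← -34° +5° = -29°
crank pin P = (r cos θ, r sin θ) = (42.856366, -23.755671)
h = r sin θ − e = -23.755671 − 15 = -38.755671
x = r cos θ + √(L² − h²) = 42.856366 + √(56644.0 − 1502.0021) = 42.856366 + 234.823333 = 277.679699

277.6797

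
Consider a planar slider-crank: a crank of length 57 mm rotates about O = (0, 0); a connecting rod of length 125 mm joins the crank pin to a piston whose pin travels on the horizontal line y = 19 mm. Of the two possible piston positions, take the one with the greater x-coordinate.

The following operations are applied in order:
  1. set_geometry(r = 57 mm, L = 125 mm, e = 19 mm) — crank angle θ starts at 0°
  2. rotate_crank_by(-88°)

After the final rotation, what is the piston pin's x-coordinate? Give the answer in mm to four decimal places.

set_geometry: r = 57 mm, L = 125 mm, e = 19 mm; θ ← 0°
rotate_crank_by(-88°): θ ← 0° -88° = -88°
crank pin P = (r cos θ, r sin θ) = (1.989271, -56.965277)
h = r sin θ − e = -56.965277 − 19 = -75.965277
x = r cos θ + √(L² − h²) = 1.989271 + √(15625.0 − 5770.7233) = 1.989271 + 99.268709 = 101.257981

101.2580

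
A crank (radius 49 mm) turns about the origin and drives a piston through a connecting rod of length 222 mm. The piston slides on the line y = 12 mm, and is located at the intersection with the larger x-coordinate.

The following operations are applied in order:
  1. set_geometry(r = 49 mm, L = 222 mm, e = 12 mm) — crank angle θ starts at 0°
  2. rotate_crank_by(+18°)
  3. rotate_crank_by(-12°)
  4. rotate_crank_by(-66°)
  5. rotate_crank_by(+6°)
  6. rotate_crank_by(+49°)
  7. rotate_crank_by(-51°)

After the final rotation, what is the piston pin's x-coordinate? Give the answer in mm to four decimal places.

243.0734

set_geometry: r = 49 mm, L = 222 mm, e = 12 mm; θ ← 0°
rotate_crank_by(+18°): θ ← 0° +18° = 18°
rotate_crank_by(-12°): θ ← 18° -12° = 6°
rotate_crank_by(-66°): θ ← 6° -66° = -60°
rotate_crank_by(+6°): θ ← -60° +6° = -54°
rotate_crank_by(+49°): θ ← -54° +49° = -5°
rotate_crank_by(-51°): θ ← -5° -51° = -56°
crank pin P = (r cos θ, r sin θ) = (27.400452, -40.622841)
h = r sin θ − e = -40.622841 − 12 = -52.622841
x = r cos θ + √(L² − h²) = 27.400452 + √(49284.0 − 2769.1634) = 27.400452 + 215.672985 = 243.073438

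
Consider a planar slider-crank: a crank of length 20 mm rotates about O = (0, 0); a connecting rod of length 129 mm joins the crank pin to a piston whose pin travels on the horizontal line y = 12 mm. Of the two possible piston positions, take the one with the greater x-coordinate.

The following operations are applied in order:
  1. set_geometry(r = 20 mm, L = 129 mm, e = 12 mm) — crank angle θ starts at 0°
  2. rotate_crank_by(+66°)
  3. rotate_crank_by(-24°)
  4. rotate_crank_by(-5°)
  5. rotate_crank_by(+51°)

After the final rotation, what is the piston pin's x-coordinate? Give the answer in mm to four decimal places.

129.4504

set_geometry: r = 20 mm, L = 129 mm, e = 12 mm; θ ← 0°
rotate_crank_by(+66°): θ ← 0° +66° = 66°
rotate_crank_by(-24°): θ ← 66° -24° = 42°
rotate_crank_by(-5°): θ ← 42° -5° = 37°
rotate_crank_by(+51°): θ ← 37° +51° = 88°
crank pin P = (r cos θ, r sin θ) = (0.697990, 19.987817)
h = r sin θ − e = 19.987817 − 12 = 7.987817
x = r cos θ + √(L² − h²) = 0.697990 + √(16641.0 − 63.8052) = 0.697990 + 128.752455 = 129.450445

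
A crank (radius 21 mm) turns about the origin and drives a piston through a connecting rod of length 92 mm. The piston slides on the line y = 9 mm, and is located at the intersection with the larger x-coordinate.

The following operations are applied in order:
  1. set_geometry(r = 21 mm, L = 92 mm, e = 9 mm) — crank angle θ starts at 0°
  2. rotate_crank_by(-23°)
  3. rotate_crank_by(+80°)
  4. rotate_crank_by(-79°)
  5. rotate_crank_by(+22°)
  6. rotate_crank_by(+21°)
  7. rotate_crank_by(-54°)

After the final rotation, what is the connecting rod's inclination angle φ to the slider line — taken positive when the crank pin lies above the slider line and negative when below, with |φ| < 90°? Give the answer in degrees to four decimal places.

-12.8351

set_geometry: r = 21 mm, L = 92 mm, e = 9 mm; θ ← 0°
rotate_crank_by(-23°): θ ← 0° -23° = -23°
rotate_crank_by(+80°): θ ← -23° +80° = 57°
rotate_crank_by(-79°): θ ← 57° -79° = -22°
rotate_crank_by(+22°): θ ← -22° +22° = 0°
rotate_crank_by(+21°): θ ← 0° +21° = 21°
rotate_crank_by(-54°): θ ← 21° -54° = -33°
crank pin P = (r cos θ, r sin θ) = (17.612082, -11.437420)
h = r sin θ − e = -11.437420 − 9 = -20.437420
sin φ = h / L = -20.437420 / 92 = -0.22214587
φ = arcsin(-0.22214587) = -12.835101°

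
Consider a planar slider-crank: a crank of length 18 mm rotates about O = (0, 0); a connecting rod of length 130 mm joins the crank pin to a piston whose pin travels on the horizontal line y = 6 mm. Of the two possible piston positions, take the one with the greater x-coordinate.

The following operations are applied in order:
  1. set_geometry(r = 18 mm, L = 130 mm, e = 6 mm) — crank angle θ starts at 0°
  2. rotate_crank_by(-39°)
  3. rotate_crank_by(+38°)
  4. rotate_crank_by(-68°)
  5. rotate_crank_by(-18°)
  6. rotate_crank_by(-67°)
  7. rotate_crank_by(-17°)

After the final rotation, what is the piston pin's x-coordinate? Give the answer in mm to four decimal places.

111.9223

set_geometry: r = 18 mm, L = 130 mm, e = 6 mm; θ ← 0°
rotate_crank_by(-39°): θ ← 0° -39° = -39°
rotate_crank_by(+38°): θ ← -39° +38° = -1°
rotate_crank_by(-68°): θ ← -1° -68° = -69°
rotate_crank_by(-18°): θ ← -69° -18° = -87°
rotate_crank_by(-67°): θ ← -87° -67° = -154°
rotate_crank_by(-17°): θ ← -154° -17° = -171°
crank pin P = (r cos θ, r sin θ) = (-17.778390, -2.815820)
h = r sin θ − e = -2.815820 − 6 = -8.815820
x = r cos θ + √(L² − h²) = -17.778390 + √(16900.0 − 77.7187) = -17.778390 + 129.700738 = 111.922347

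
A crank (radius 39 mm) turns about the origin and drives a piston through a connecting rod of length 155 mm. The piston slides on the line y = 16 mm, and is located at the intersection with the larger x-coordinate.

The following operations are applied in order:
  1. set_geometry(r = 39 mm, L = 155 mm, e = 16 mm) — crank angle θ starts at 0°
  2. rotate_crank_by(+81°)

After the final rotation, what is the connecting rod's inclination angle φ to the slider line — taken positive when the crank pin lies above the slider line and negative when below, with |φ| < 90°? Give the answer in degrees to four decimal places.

8.3540

set_geometry: r = 39 mm, L = 155 mm, e = 16 mm; θ ← 0°
rotate_crank_by(+81°): θ ← 0° +81° = 81°
crank pin P = (r cos θ, r sin θ) = (6.100944, 38.519845)
h = r sin θ − e = 38.519845 − 16 = 22.519845
sin φ = h / L = 22.519845 / 155 = 0.14528932
φ = arcsin(0.14528932) = 8.354034°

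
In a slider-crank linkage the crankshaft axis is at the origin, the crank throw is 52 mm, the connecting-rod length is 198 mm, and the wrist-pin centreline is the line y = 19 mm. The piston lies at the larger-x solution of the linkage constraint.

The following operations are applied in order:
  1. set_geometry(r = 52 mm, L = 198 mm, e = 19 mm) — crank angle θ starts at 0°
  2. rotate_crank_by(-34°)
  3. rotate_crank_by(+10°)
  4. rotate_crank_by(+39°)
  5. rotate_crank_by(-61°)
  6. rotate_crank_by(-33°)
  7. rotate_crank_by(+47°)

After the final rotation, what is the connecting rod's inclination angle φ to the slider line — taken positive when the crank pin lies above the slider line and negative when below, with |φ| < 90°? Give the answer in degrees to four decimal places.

-13.5993

set_geometry: r = 52 mm, L = 198 mm, e = 19 mm; θ ← 0°
rotate_crank_by(-34°): θ ← 0° -34° = -34°
rotate_crank_by(+10°): θ ← -34° +10° = -24°
rotate_crank_by(+39°): θ ← -24° +39° = 15°
rotate_crank_by(-61°): θ ← 15° -61° = -46°
rotate_crank_by(-33°): θ ← -46° -33° = -79°
rotate_crank_by(+47°): θ ← -79° +47° = -32°
crank pin P = (r cos θ, r sin θ) = (44.098501, -27.555802)
h = r sin θ − e = -27.555802 − 19 = -46.555802
sin φ = h / L = -46.555802 / 198 = -0.23513031
φ = arcsin(-0.23513031) = -13.599304°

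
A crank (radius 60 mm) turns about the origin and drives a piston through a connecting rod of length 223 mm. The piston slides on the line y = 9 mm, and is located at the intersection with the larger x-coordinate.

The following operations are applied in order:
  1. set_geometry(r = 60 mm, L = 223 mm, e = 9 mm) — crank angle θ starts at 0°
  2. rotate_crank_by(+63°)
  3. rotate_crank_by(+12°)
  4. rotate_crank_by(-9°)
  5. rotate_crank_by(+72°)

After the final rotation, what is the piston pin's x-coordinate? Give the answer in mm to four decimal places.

176.2253

set_geometry: r = 60 mm, L = 223 mm, e = 9 mm; θ ← 0°
rotate_crank_by(+63°): θ ← 0° +63° = 63°
rotate_crank_by(+12°): θ ← 63° +12° = 75°
rotate_crank_by(-9°): θ ← 75° -9° = 66°
rotate_crank_by(+72°): θ ← 66° +72° = 138°
crank pin P = (r cos θ, r sin θ) = (-44.588690, 40.147836)
h = r sin θ − e = 40.147836 − 9 = 31.147836
x = r cos θ + √(L² − h²) = -44.588690 + √(49729.0 − 970.1877) = -44.588690 + 220.813977 = 176.225287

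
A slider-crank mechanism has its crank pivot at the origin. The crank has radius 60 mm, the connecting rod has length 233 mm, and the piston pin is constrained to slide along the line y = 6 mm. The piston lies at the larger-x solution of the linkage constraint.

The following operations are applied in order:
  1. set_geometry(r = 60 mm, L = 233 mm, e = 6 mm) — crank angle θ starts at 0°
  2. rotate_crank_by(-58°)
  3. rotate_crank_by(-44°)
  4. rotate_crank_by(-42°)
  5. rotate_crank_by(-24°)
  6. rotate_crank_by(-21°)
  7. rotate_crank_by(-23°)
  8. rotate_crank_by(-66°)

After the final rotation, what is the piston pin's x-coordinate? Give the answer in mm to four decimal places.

235.1448

set_geometry: r = 60 mm, L = 233 mm, e = 6 mm; θ ← 0°
rotate_crank_by(-58°): θ ← 0° -58° = -58°
rotate_crank_by(-44°): θ ← -58° -44° = -102°
rotate_crank_by(-42°): θ ← -102° -42° = -144°
rotate_crank_by(-24°): θ ← -144° -24° = -168°
rotate_crank_by(-21°): θ ← -168° -21° = -189°
rotate_crank_by(-23°): θ ← -189° -23° = -212°
rotate_crank_by(-66°): θ ← -212° -66° = -278°
crank pin P = (r cos θ, r sin θ) = (8.350386, 59.416084)
h = r sin θ − e = 59.416084 − 6 = 53.416084
x = r cos θ + √(L² − h²) = 8.350386 + √(54289.0 − 2853.2780) = 8.350386 + 226.794449 = 235.144835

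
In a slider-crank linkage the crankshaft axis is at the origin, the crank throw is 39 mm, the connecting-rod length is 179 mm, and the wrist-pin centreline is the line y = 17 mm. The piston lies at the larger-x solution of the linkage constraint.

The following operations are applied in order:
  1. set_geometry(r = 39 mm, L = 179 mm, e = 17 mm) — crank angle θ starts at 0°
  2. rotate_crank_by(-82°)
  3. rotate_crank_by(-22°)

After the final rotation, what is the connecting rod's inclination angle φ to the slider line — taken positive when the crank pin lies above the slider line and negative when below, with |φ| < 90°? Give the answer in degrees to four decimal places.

-17.8410

set_geometry: r = 39 mm, L = 179 mm, e = 17 mm; θ ← 0°
rotate_crank_by(-82°): θ ← 0° -82° = -82°
rotate_crank_by(-22°): θ ← -82° -22° = -104°
crank pin P = (r cos θ, r sin θ) = (-9.434954, -37.841533)
h = r sin θ − e = -37.841533 − 17 = -54.841533
sin φ = h / L = -54.841533 / 179 = -0.30637728
φ = arcsin(-0.30637728) = -17.841044°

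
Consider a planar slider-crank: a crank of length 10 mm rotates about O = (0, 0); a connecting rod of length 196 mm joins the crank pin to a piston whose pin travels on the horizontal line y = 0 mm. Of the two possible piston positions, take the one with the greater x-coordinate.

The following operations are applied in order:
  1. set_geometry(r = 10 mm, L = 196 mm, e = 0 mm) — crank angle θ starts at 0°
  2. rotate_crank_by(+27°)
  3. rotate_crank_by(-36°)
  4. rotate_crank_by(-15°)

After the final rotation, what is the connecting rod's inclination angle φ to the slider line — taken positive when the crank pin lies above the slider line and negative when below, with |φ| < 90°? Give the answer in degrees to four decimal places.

set_geometry: r = 10 mm, L = 196 mm, e = 0 mm; θ ← 0°
rotate_crank_by(+27°): θ ← 0° +27° = 27°
rotate_crank_by(-36°): θ ← 27° -36° = -9°
rotate_crank_by(-15°): θ ← -9° -15° = -24°
crank pin P = (r cos θ, r sin θ) = (9.135455, -4.067366)
h = r sin θ − e = -4.067366 − 0 = -4.067366
sin φ = h / L = -4.067366 / 196 = -0.02075187
φ = arcsin(-0.02075187) = -1.189080°

-1.1891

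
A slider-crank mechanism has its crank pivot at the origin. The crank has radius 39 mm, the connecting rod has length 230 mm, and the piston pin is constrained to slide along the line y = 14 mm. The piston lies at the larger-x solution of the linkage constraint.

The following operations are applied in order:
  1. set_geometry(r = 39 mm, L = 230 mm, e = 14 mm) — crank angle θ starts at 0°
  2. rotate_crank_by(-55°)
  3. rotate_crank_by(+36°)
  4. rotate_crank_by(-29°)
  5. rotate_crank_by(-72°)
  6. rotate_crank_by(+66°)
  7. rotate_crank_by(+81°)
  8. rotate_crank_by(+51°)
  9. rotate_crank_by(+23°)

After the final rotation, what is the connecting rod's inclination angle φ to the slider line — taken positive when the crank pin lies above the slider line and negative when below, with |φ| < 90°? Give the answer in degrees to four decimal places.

set_geometry: r = 39 mm, L = 230 mm, e = 14 mm; θ ← 0°
rotate_crank_by(-55°): θ ← 0° -55° = -55°
rotate_crank_by(+36°): θ ← -55° +36° = -19°
rotate_crank_by(-29°): θ ← -19° -29° = -48°
rotate_crank_by(-72°): θ ← -48° -72° = -120°
rotate_crank_by(+66°): θ ← -120° +66° = -54°
rotate_crank_by(+81°): θ ← -54° +81° = 27°
rotate_crank_by(+51°): θ ← 27° +51° = 78°
rotate_crank_by(+23°): θ ← 78° +23° = 101°
crank pin P = (r cos θ, r sin θ) = (-7.441551, 38.283460)
h = r sin θ − e = 38.283460 − 14 = 24.283460
sin φ = h / L = 24.283460 / 230 = 0.10558026
φ = arcsin(0.10558026) = 6.060599°

6.0606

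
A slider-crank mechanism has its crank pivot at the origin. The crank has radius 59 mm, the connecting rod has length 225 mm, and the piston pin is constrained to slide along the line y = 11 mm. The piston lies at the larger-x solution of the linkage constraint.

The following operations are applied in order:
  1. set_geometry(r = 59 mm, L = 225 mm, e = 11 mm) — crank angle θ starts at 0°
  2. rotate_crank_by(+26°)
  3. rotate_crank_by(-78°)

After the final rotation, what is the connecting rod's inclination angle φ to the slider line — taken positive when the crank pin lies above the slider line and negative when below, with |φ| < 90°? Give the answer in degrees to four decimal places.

set_geometry: r = 59 mm, L = 225 mm, e = 11 mm; θ ← 0°
rotate_crank_by(+26°): θ ← 0° +26° = 26°
rotate_crank_by(-78°): θ ← 26° -78° = -52°
crank pin P = (r cos θ, r sin θ) = (36.324027, -46.492634)
h = r sin θ − e = -46.492634 − 11 = -57.492634
sin φ = h / L = -57.492634 / 225 = -0.25552282
φ = arcsin(-0.25552282) = -14.804567°

-14.8046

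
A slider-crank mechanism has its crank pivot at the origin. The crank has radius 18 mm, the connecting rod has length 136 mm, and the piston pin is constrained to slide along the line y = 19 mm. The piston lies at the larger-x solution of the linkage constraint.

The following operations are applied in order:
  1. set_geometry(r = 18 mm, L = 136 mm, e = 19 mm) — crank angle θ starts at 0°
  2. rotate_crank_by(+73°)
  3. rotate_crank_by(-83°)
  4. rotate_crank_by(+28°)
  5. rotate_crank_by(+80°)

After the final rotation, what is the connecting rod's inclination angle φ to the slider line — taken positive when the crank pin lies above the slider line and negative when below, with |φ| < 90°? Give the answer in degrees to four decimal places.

set_geometry: r = 18 mm, L = 136 mm, e = 19 mm; θ ← 0°
rotate_crank_by(+73°): θ ← 0° +73° = 73°
rotate_crank_by(-83°): θ ← 73° -83° = -10°
rotate_crank_by(+28°): θ ← -10° +28° = 18°
rotate_crank_by(+80°): θ ← 18° +80° = 98°
crank pin P = (r cos θ, r sin θ) = (-2.505116, 17.824825)
h = r sin θ − e = 17.824825 − 19 = -1.175175
sin φ = h / L = -1.175175 / 136 = -0.00864099
φ = arcsin(-0.00864099) = -0.495098°

-0.4951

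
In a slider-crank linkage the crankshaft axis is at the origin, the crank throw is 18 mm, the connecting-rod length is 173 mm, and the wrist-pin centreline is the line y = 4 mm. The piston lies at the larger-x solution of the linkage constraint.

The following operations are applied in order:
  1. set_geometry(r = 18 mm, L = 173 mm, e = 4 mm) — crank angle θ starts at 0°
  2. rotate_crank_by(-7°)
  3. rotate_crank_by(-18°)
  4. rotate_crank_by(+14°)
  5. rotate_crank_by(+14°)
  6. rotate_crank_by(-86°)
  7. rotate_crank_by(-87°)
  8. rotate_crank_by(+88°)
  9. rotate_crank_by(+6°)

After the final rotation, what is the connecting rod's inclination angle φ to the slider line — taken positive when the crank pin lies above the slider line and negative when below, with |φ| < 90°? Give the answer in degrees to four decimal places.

-7.1275

set_geometry: r = 18 mm, L = 173 mm, e = 4 mm; θ ← 0°
rotate_crank_by(-7°): θ ← 0° -7° = -7°
rotate_crank_by(-18°): θ ← -7° -18° = -25°
rotate_crank_by(+14°): θ ← -25° +14° = -11°
rotate_crank_by(+14°): θ ← -11° +14° = 3°
rotate_crank_by(-86°): θ ← 3° -86° = -83°
rotate_crank_by(-87°): θ ← -83° -87° = -170°
rotate_crank_by(+88°): θ ← -170° +88° = -82°
rotate_crank_by(+6°): θ ← -82° +6° = -76°
crank pin P = (r cos θ, r sin θ) = (4.354594, -17.465323)
h = r sin θ − e = -17.465323 − 4 = -21.465323
sin φ = h / L = -21.465323 / 173 = -0.12407701
φ = arcsin(-0.12407701) = -7.127458°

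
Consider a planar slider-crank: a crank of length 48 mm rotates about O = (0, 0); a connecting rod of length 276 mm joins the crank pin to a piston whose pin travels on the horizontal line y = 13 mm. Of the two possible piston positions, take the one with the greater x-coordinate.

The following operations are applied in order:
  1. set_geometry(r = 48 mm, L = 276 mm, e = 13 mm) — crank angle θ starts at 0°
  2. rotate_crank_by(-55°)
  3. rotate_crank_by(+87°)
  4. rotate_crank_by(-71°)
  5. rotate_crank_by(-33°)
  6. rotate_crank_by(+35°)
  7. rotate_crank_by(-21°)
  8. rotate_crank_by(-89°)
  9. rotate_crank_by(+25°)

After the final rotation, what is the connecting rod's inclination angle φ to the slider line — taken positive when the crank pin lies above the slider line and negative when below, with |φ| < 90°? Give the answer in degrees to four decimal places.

-11.2207

set_geometry: r = 48 mm, L = 276 mm, e = 13 mm; θ ← 0°
rotate_crank_by(-55°): θ ← 0° -55° = -55°
rotate_crank_by(+87°): θ ← -55° +87° = 32°
rotate_crank_by(-71°): θ ← 32° -71° = -39°
rotate_crank_by(-33°): θ ← -39° -33° = -72°
rotate_crank_by(+35°): θ ← -72° +35° = -37°
rotate_crank_by(-21°): θ ← -37° -21° = -58°
rotate_crank_by(-89°): θ ← -58° -89° = -147°
rotate_crank_by(+25°): θ ← -147° +25° = -122°
crank pin P = (r cos θ, r sin θ) = (-25.436125, -40.706309)
h = r sin θ − e = -40.706309 − 13 = -53.706309
sin φ = h / L = -53.706309 / 276 = -0.19458807
φ = arcsin(-0.19458807) = -11.220661°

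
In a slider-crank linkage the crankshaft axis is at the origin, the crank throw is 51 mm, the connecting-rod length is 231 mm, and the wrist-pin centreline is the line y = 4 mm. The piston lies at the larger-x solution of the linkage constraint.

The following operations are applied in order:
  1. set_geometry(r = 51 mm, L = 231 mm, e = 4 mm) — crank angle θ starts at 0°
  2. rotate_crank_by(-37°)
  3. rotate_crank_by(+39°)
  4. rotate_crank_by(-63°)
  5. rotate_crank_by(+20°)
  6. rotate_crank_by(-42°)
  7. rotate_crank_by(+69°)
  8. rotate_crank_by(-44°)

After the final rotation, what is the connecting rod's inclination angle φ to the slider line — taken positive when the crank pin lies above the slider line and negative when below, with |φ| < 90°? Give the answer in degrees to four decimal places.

-11.8030

set_geometry: r = 51 mm, L = 231 mm, e = 4 mm; θ ← 0°
rotate_crank_by(-37°): θ ← 0° -37° = -37°
rotate_crank_by(+39°): θ ← -37° +39° = 2°
rotate_crank_by(-63°): θ ← 2° -63° = -61°
rotate_crank_by(+20°): θ ← -61° +20° = -41°
rotate_crank_by(-42°): θ ← -41° -42° = -83°
rotate_crank_by(+69°): θ ← -83° +69° = -14°
rotate_crank_by(-44°): θ ← -14° -44° = -58°
crank pin P = (r cos θ, r sin θ) = (27.025882, -43.250453)
h = r sin θ − e = -43.250453 − 4 = -47.250453
sin φ = h / L = -47.250453 / 231 = -0.20454742
φ = arcsin(-0.20454742) = -11.803006°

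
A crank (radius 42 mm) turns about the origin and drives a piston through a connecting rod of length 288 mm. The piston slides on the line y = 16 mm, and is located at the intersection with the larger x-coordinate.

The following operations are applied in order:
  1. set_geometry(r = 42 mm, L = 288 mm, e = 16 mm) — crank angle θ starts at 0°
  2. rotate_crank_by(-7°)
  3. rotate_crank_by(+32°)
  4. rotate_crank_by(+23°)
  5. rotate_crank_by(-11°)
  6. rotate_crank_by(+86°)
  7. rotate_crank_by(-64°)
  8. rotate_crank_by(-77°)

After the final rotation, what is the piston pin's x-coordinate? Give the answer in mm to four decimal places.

326.4827

set_geometry: r = 42 mm, L = 288 mm, e = 16 mm; θ ← 0°
rotate_crank_by(-7°): θ ← 0° -7° = -7°
rotate_crank_by(+32°): θ ← -7° +32° = 25°
rotate_crank_by(+23°): θ ← 25° +23° = 48°
rotate_crank_by(-11°): θ ← 48° -11° = 37°
rotate_crank_by(+86°): θ ← 37° +86° = 123°
rotate_crank_by(-64°): θ ← 123° -64° = 59°
rotate_crank_by(-77°): θ ← 59° -77° = -18°
crank pin P = (r cos θ, r sin θ) = (39.944374, -12.978714)
h = r sin θ − e = -12.978714 − 16 = -28.978714
x = r cos θ + √(L² − h²) = 39.944374 + √(82944.0 − 839.7659) = 39.944374 + 286.538364 = 326.482738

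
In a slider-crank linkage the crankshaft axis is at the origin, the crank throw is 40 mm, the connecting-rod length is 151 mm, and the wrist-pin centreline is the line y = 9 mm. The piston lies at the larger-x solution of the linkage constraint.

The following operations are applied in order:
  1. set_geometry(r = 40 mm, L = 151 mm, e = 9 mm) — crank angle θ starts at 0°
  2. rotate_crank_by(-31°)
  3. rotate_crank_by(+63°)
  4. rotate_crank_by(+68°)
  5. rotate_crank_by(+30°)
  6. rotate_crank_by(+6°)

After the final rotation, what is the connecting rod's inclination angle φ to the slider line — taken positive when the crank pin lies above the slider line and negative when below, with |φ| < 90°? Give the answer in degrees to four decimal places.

set_geometry: r = 40 mm, L = 151 mm, e = 9 mm; θ ← 0°
rotate_crank_by(-31°): θ ← 0° -31° = -31°
rotate_crank_by(+63°): θ ← -31° +63° = 32°
rotate_crank_by(+68°): θ ← 32° +68° = 100°
rotate_crank_by(+30°): θ ← 100° +30° = 130°
rotate_crank_by(+6°): θ ← 130° +6° = 136°
crank pin P = (r cos θ, r sin θ) = (-28.773592, 27.786335)
h = r sin θ − e = 27.786335 − 9 = 18.786335
sin φ = h / L = 18.786335 / 151 = 0.12441281
φ = arcsin(0.12441281) = 7.146848°

7.1468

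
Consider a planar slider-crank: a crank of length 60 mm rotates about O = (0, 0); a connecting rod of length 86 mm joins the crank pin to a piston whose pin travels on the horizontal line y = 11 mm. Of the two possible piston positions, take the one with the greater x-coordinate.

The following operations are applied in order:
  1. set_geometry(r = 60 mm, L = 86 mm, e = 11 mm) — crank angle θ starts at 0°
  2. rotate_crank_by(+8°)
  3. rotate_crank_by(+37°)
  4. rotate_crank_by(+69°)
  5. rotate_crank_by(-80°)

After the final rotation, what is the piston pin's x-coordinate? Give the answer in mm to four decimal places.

132.7328

set_geometry: r = 60 mm, L = 86 mm, e = 11 mm; θ ← 0°
rotate_crank_by(+8°): θ ← 0° +8° = 8°
rotate_crank_by(+37°): θ ← 8° +37° = 45°
rotate_crank_by(+69°): θ ← 45° +69° = 114°
rotate_crank_by(-80°): θ ← 114° -80° = 34°
crank pin P = (r cos θ, r sin θ) = (49.742254, 33.551574)
h = r sin θ − e = 33.551574 − 11 = 22.551574
x = r cos θ + √(L² − h²) = 49.742254 + √(7396.0 − 508.5735) = 49.742254 + 82.990521 = 132.732775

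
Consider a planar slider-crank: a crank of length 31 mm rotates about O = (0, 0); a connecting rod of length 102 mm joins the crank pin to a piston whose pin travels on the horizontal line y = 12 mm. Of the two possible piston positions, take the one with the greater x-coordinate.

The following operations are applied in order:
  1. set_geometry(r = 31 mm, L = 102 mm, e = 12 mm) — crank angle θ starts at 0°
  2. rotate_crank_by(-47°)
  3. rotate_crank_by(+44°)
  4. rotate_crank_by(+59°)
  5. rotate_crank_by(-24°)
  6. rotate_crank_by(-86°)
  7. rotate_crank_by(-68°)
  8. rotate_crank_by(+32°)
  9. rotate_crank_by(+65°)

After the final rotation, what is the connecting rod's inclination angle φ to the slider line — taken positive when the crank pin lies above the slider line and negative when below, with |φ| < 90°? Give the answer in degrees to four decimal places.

set_geometry: r = 31 mm, L = 102 mm, e = 12 mm; θ ← 0°
rotate_crank_by(-47°): θ ← 0° -47° = -47°
rotate_crank_by(+44°): θ ← -47° +44° = -3°
rotate_crank_by(+59°): θ ← -3° +59° = 56°
rotate_crank_by(-24°): θ ← 56° -24° = 32°
rotate_crank_by(-86°): θ ← 32° -86° = -54°
rotate_crank_by(-68°): θ ← -54° -68° = -122°
rotate_crank_by(+32°): θ ← -122° +32° = -90°
rotate_crank_by(+65°): θ ← -90° +65° = -25°
crank pin P = (r cos θ, r sin θ) = (28.095541, -13.101166)
h = r sin θ − e = -13.101166 − 12 = -25.101166
sin φ = h / L = -25.101166 / 102 = -0.24608986
φ = arcsin(-0.24608986) = -14.246250°

-14.2463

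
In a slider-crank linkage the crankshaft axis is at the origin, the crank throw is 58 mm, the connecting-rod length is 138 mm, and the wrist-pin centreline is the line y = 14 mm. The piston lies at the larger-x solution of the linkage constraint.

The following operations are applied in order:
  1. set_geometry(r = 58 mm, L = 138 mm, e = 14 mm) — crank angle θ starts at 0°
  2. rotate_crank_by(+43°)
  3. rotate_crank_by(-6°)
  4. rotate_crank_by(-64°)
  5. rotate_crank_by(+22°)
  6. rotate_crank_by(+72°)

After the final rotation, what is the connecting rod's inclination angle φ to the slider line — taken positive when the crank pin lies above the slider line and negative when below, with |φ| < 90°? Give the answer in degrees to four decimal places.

16.5845

set_geometry: r = 58 mm, L = 138 mm, e = 14 mm; θ ← 0°
rotate_crank_by(+43°): θ ← 0° +43° = 43°
rotate_crank_by(-6°): θ ← 43° -6° = 37°
rotate_crank_by(-64°): θ ← 37° -64° = -27°
rotate_crank_by(+22°): θ ← -27° +22° = -5°
rotate_crank_by(+72°): θ ← -5° +72° = 67°
crank pin P = (r cos θ, r sin θ) = (22.662405, 53.389282)
h = r sin θ − e = 53.389282 − 14 = 39.389282
sin φ = h / L = 39.389282 / 138 = 0.28542958
φ = arcsin(0.28542958) = 16.584528°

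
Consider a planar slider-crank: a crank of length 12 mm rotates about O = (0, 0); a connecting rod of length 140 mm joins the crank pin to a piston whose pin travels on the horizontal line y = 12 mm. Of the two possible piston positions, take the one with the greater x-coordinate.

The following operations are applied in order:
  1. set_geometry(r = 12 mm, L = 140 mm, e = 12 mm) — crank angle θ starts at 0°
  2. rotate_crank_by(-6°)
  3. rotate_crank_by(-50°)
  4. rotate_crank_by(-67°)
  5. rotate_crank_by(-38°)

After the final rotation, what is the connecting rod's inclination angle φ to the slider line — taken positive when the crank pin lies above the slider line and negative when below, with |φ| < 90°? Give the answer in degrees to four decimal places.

set_geometry: r = 12 mm, L = 140 mm, e = 12 mm; θ ← 0°
rotate_crank_by(-6°): θ ← 0° -6° = -6°
rotate_crank_by(-50°): θ ← -6° -50° = -56°
rotate_crank_by(-67°): θ ← -56° -67° = -123°
rotate_crank_by(-38°): θ ← -123° -38° = -161°
crank pin P = (r cos θ, r sin θ) = (-11.346223, -3.906818)
h = r sin θ − e = -3.906818 − 12 = -15.906818
sin φ = h / L = -15.906818 / 140 = -0.11362013
φ = arcsin(-0.11362013) = -6.524043°

-6.5240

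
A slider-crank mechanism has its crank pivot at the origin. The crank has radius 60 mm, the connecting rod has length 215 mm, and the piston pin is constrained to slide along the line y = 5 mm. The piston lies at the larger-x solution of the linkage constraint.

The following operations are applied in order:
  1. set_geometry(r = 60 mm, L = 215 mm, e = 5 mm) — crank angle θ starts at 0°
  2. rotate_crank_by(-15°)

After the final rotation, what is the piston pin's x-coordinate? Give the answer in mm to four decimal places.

271.9732

set_geometry: r = 60 mm, L = 215 mm, e = 5 mm; θ ← 0°
rotate_crank_by(-15°): θ ← 0° -15° = -15°
crank pin P = (r cos θ, r sin θ) = (57.955550, -15.529143)
h = r sin θ − e = -15.529143 − 5 = -20.529143
x = r cos θ + √(L² − h²) = 57.955550 + √(46225.0 − 421.4457) = 57.955550 + 214.017650 = 271.973199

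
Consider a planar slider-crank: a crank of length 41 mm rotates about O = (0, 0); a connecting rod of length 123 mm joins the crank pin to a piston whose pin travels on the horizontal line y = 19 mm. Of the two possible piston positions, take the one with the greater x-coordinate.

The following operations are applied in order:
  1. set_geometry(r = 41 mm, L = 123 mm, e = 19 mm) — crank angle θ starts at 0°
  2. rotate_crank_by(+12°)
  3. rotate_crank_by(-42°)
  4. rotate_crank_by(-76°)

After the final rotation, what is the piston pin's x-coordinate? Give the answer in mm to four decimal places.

96.9443

set_geometry: r = 41 mm, L = 123 mm, e = 19 mm; θ ← 0°
rotate_crank_by(+12°): θ ← 0° +12° = 12°
rotate_crank_by(-42°): θ ← 12° -42° = -30°
rotate_crank_by(-76°): θ ← -30° -76° = -106°
crank pin P = (r cos θ, r sin θ) = (-11.301132, -39.411730)
h = r sin θ − e = -39.411730 − 19 = -58.411730
x = r cos θ + √(L² − h²) = -11.301132 + √(15129.0 − 3411.9301) = -11.301132 + 108.245415 = 96.944283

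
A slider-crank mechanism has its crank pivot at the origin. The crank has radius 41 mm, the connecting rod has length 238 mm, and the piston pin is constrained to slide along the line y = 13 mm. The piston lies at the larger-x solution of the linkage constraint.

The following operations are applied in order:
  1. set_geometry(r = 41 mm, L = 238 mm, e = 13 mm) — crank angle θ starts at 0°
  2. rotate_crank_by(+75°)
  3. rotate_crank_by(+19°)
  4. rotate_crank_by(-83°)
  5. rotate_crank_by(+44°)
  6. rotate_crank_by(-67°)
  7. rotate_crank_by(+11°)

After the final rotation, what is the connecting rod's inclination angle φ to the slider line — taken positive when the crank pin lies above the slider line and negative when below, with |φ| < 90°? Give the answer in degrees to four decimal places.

set_geometry: r = 41 mm, L = 238 mm, e = 13 mm; θ ← 0°
rotate_crank_by(+75°): θ ← 0° +75° = 75°
rotate_crank_by(+19°): θ ← 75° +19° = 94°
rotate_crank_by(-83°): θ ← 94° -83° = 11°
rotate_crank_by(+44°): θ ← 11° +44° = 55°
rotate_crank_by(-67°): θ ← 55° -67° = -12°
rotate_crank_by(+11°): θ ← -12° +11° = -1°
crank pin P = (r cos θ, r sin θ) = (40.993756, -0.715549)
h = r sin θ − e = -0.715549 − 13 = -13.715549
sin φ = h / L = -13.715549 / 238 = -0.05762836
φ = arcsin(-0.05762836) = -3.303692°

-3.3037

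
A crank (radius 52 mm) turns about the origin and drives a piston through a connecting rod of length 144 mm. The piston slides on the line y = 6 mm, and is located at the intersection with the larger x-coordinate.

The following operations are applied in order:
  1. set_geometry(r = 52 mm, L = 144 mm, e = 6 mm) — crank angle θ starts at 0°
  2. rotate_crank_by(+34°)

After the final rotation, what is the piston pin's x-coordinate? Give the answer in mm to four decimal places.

185.2486

set_geometry: r = 52 mm, L = 144 mm, e = 6 mm; θ ← 0°
rotate_crank_by(+34°): θ ← 0° +34° = 34°
crank pin P = (r cos θ, r sin θ) = (43.109954, 29.078031)
h = r sin θ − e = 29.078031 − 6 = 23.078031
x = r cos θ + √(L² − h²) = 43.109954 + √(20736.0 − 532.5955) = 43.109954 + 142.138680 = 185.248634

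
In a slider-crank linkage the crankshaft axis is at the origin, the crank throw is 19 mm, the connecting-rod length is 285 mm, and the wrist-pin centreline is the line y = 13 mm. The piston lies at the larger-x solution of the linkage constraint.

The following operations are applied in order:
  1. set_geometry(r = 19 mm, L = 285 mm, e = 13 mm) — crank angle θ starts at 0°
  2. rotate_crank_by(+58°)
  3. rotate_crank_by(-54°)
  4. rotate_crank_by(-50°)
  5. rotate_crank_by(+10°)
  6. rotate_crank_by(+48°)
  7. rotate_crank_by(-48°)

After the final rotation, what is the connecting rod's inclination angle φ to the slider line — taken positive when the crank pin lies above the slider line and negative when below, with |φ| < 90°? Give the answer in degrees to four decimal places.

set_geometry: r = 19 mm, L = 285 mm, e = 13 mm; θ ← 0°
rotate_crank_by(+58°): θ ← 0° +58° = 58°
rotate_crank_by(-54°): θ ← 58° -54° = 4°
rotate_crank_by(-50°): θ ← 4° -50° = -46°
rotate_crank_by(+10°): θ ← -46° +10° = -36°
rotate_crank_by(+48°): θ ← -36° +48° = 12°
rotate_crank_by(-48°): θ ← 12° -48° = -36°
crank pin P = (r cos θ, r sin θ) = (15.371323, -11.167920)
h = r sin θ − e = -11.167920 − 13 = -24.167920
sin φ = h / L = -24.167920 / 285 = -0.08479972
φ = arcsin(-0.08479972) = -4.864508°

-4.8645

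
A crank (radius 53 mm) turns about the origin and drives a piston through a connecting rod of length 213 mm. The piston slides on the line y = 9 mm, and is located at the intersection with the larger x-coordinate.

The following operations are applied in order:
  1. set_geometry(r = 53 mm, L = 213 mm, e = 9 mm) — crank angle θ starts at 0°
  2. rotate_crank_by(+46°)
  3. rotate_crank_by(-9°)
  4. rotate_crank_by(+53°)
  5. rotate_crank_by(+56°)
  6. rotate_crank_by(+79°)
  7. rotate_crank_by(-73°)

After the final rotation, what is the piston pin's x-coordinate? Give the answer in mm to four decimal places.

set_geometry: r = 53 mm, L = 213 mm, e = 9 mm; θ ← 0°
rotate_crank_by(+46°): θ ← 0° +46° = 46°
rotate_crank_by(-9°): θ ← 46° -9° = 37°
rotate_crank_by(+53°): θ ← 37° +53° = 90°
rotate_crank_by(+56°): θ ← 90° +56° = 146°
rotate_crank_by(+79°): θ ← 146° +79° = 225°
rotate_crank_by(-73°): θ ← 225° -73° = 152°
crank pin P = (r cos θ, r sin θ) = (-46.796222, 24.881993)
h = r sin θ − e = 24.881993 − 9 = 15.881993
x = r cos θ + √(L² − h²) = -46.796222 + √(45369.0 − 252.2377) = -46.796222 + 212.407067 = 165.610845

165.6108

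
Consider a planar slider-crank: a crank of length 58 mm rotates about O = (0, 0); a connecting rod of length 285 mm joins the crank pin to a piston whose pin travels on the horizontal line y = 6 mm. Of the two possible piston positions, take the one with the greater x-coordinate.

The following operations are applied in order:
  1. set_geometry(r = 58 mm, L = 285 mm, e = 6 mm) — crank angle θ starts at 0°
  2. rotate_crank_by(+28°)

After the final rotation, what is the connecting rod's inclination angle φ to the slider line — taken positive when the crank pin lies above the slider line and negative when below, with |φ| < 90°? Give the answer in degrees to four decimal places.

set_geometry: r = 58 mm, L = 285 mm, e = 6 mm; θ ← 0°
rotate_crank_by(+28°): θ ← 0° +28° = 28°
crank pin P = (r cos θ, r sin θ) = (51.210960, 27.229351)
h = r sin θ − e = 27.229351 − 6 = 21.229351
sin φ = h / L = 21.229351 / 285 = 0.07448895
φ = arcsin(0.07448895) = 4.271859°

4.2719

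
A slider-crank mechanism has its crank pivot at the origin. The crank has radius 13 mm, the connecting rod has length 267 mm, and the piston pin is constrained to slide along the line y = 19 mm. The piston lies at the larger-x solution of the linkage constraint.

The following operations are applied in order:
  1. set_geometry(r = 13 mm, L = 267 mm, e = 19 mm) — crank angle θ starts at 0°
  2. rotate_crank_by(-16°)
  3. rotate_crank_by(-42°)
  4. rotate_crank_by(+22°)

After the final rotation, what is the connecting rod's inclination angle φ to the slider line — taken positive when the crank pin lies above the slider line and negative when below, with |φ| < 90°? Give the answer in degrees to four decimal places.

-5.7265

set_geometry: r = 13 mm, L = 267 mm, e = 19 mm; θ ← 0°
rotate_crank_by(-16°): θ ← 0° -16° = -16°
rotate_crank_by(-42°): θ ← -16° -42° = -58°
rotate_crank_by(+22°): θ ← -58° +22° = -36°
crank pin P = (r cos θ, r sin θ) = (10.517221, -7.641208)
h = r sin θ − e = -7.641208 − 19 = -26.641208
sin φ = h / L = -26.641208 / 267 = -0.09977981
φ = arcsin(-0.09977981) = -5.726491°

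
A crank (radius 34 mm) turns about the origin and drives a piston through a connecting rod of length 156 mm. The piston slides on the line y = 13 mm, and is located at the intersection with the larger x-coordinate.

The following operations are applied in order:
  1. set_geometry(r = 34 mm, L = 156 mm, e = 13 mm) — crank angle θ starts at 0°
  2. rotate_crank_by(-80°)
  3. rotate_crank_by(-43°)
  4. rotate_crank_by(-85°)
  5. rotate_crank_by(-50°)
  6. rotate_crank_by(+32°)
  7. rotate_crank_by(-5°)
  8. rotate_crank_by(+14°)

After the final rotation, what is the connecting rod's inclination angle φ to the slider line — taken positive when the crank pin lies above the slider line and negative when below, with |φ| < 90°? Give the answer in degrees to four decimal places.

2.7416

set_geometry: r = 34 mm, L = 156 mm, e = 13 mm; θ ← 0°
rotate_crank_by(-80°): θ ← 0° -80° = -80°
rotate_crank_by(-43°): θ ← -80° -43° = -123°
rotate_crank_by(-85°): θ ← -123° -85° = -208°
rotate_crank_by(-50°): θ ← -208° -50° = -258°
rotate_crank_by(+32°): θ ← -258° +32° = -226°
rotate_crank_by(-5°): θ ← -226° -5° = -231°
rotate_crank_by(+14°): θ ← -231° +14° = -217°
crank pin P = (r cos θ, r sin θ) = (-27.153607, 20.461711)
h = r sin θ − e = 20.461711 − 13 = 7.461711
sin φ = h / L = 7.461711 / 156 = 0.04783148
φ = arcsin(0.04783148) = 2.741588°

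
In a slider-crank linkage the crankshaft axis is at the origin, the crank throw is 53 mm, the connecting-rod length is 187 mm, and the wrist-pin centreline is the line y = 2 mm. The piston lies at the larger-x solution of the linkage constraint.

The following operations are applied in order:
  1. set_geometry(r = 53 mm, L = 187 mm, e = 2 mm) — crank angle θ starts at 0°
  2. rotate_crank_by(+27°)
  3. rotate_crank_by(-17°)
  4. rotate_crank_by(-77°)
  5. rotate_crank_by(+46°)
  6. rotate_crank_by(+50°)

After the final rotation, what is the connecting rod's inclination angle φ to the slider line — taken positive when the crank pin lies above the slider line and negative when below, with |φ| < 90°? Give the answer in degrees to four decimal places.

7.2796

set_geometry: r = 53 mm, L = 187 mm, e = 2 mm; θ ← 0°
rotate_crank_by(+27°): θ ← 0° +27° = 27°
rotate_crank_by(-17°): θ ← 27° -17° = 10°
rotate_crank_by(-77°): θ ← 10° -77° = -67°
rotate_crank_by(+46°): θ ← -67° +46° = -21°
rotate_crank_by(+50°): θ ← -21° +50° = 29°
crank pin P = (r cos θ, r sin θ) = (46.354844, 25.694910)
h = r sin θ − e = 25.694910 − 2 = 23.694910
sin φ = h / L = 23.694910 / 187 = 0.12671075
φ = arcsin(0.12671075) = 7.279560°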